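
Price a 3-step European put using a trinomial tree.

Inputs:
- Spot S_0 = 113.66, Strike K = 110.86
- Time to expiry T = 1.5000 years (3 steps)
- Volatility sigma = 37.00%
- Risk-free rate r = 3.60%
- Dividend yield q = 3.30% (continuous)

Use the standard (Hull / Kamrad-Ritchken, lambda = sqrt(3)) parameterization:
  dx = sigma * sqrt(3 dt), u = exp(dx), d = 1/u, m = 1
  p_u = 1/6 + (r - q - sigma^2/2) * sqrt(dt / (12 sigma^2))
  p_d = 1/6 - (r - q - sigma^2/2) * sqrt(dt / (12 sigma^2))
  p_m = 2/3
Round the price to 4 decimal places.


Answer: Price = V(0,0) = 16.1855

Derivation:
dt = T/N = 0.500000; dx = sigma*sqrt(3*dt) = 0.453156
u = exp(dx) = 1.573269; d = 1/u = 0.635619
p_u = 0.130559, p_m = 0.666667, p_d = 0.202775
Discount per step: exp(-r*dt) = 0.982161
Stock lattice S(k, j) with j the centered position index:
  k=0: S(0,+0) = 113.6600
  k=1: S(1,-1) = 72.2445; S(1,+0) = 113.6600; S(1,+1) = 178.8178
  k=2: S(2,-2) = 45.9200; S(2,-1) = 72.2445; S(2,+0) = 113.6600; S(2,+1) = 178.8178; S(2,+2) = 281.3284
  k=3: S(3,-3) = 29.1876; S(3,-2) = 45.9200; S(3,-1) = 72.2445; S(3,+0) = 113.6600; S(3,+1) = 178.8178; S(3,+2) = 281.3284; S(3,+3) = 442.6053
Terminal payoffs V(N, j) = max(K - S_T, 0):
  V(3,-3) = 81.672378; V(3,-2) = 64.940019; V(3,-1) = 38.615519; V(3,+0) = 0.000000; V(3,+1) = 0.000000; V(3,+2) = 0.000000; V(3,+3) = 0.000000
Backward induction: V(k, j) = exp(-r*dt) * [p_u * V(k+1, j+1) + p_m * V(k+1, j) + p_d * V(k+1, j-1)]
  V(2,-2) = exp(-r*dt) * [p_u*38.615519 + p_m*64.940019 + p_d*81.672378] = 63.738344
  V(2,-1) = exp(-r*dt) * [p_u*0.000000 + p_m*38.615519 + p_d*64.940019] = 38.217717
  V(2,+0) = exp(-r*dt) * [p_u*0.000000 + p_m*0.000000 + p_d*38.615519] = 7.690562
  V(2,+1) = exp(-r*dt) * [p_u*0.000000 + p_m*0.000000 + p_d*0.000000] = 0.000000
  V(2,+2) = exp(-r*dt) * [p_u*0.000000 + p_m*0.000000 + p_d*0.000000] = 0.000000
  V(1,-1) = exp(-r*dt) * [p_u*7.690562 + p_m*38.217717 + p_d*63.738344] = 38.704082
  V(1,+0) = exp(-r*dt) * [p_u*0.000000 + p_m*7.690562 + p_d*38.217717] = 12.646917
  V(1,+1) = exp(-r*dt) * [p_u*0.000000 + p_m*0.000000 + p_d*7.690562] = 1.531631
  V(0,+0) = exp(-r*dt) * [p_u*1.531631 + p_m*12.646917 + p_d*38.704082] = 16.185473


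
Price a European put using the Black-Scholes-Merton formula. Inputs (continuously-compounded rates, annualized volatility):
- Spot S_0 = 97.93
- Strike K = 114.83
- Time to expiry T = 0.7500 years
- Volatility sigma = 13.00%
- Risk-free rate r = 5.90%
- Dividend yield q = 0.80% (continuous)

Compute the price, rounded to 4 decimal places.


Answer: Price = 13.3548

Derivation:
d1 = (ln(S/K) + (r - q + 0.5*sigma^2) * T) / (sigma * sqrt(T)) = -1.01802251
d2 = d1 - sigma * sqrt(T) = -1.13060581
exp(-rT) = 0.95671475; exp(-qT) = 0.99401796
P = K * exp(-rT) * N(-d2) - S_0 * exp(-qT) * N(-d1)
N(-d1) = 0.84566637; N(-d2) = 0.87088948
P = 114.8300 * 0.95671475 * 0.87088948 - 97.9300 * 0.99401796 * 0.84566637 = 13.3548


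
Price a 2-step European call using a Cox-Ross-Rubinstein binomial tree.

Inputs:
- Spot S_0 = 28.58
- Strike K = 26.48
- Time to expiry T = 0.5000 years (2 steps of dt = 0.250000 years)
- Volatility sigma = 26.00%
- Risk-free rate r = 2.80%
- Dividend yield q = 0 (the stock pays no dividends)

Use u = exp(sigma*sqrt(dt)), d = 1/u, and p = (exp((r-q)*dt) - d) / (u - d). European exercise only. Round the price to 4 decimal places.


dt = T/N = 0.250000
u = exp(sigma*sqrt(dt)) = 1.138828; d = 1/u = 0.878095
p = (exp((r-q)*dt) - d) / (u - d) = 0.494487
Discount per step: exp(-r*dt) = 0.993024
Stock lattice S(k, i) with i counting down-moves:
  k=0: S(0,0) = 28.5800
  k=1: S(1,0) = 32.5477; S(1,1) = 25.0960
  k=2: S(2,0) = 37.0663; S(2,1) = 28.5800; S(2,2) = 22.0367
Terminal payoffs V(N, i) = max(S_T - K, 0):
  V(2,0) = 10.586262; V(2,1) = 2.100000; V(2,2) = 0.000000
Backward induction: V(k, i) = exp(-r*dt) * [p * V(k+1, i) + (1-p) * V(k+1, i+1)].
  V(1,0) = exp(-r*dt) * [p*10.586262 + (1-p)*2.100000] = 6.252428
  V(1,1) = exp(-r*dt) * [p*2.100000 + (1-p)*0.000000] = 1.031180
  V(0,0) = exp(-r*dt) * [p*6.252428 + (1-p)*1.031180] = 3.587818

Answer: Price = V(0,0) = 3.5878


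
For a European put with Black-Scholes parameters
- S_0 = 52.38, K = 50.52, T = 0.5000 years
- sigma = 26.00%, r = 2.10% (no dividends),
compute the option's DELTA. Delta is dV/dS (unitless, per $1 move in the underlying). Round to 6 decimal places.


d1 = 0.3456965727; d2 = 0.1618488095
phi(d1) = 0.3758024798; exp(-qT) = 1.0000000000; exp(-rT) = 0.9895549326
N(-d1) = 0.3647853801
Delta = -exp(-qT) * N(-d1) = -1.0000000000 * 0.3647853801 = -0.364785

Answer: Delta = -0.364785


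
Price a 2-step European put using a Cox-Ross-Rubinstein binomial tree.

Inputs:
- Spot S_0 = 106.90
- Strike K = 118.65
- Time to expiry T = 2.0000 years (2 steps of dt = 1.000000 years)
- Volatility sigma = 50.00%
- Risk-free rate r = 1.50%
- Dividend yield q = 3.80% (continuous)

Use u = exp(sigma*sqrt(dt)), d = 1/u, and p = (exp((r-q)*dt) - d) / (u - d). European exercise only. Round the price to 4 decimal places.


Answer: Price = V(0,0) = 37.1802

Derivation:
dt = T/N = 1.000000
u = exp(sigma*sqrt(dt)) = 1.648721; d = 1/u = 0.606531
p = (exp((r-q)*dt) - d) / (u - d) = 0.355724
Discount per step: exp(-r*dt) = 0.985112
Stock lattice S(k, i) with i counting down-moves:
  k=0: S(0,0) = 106.9000
  k=1: S(1,0) = 176.2483; S(1,1) = 64.8381
  k=2: S(2,0) = 290.5843; S(2,1) = 106.9000; S(2,2) = 39.3263
Terminal payoffs V(N, i) = max(K - S_T, 0):
  V(2,0) = 0.000000; V(2,1) = 11.750000; V(2,2) = 79.323688
Backward induction: V(k, i) = exp(-r*dt) * [p * V(k+1, i) + (1-p) * V(k+1, i+1)].
  V(1,0) = exp(-r*dt) * [p*0.000000 + (1-p)*11.750000] = 7.457541
  V(1,1) = exp(-r*dt) * [p*11.750000 + (1-p)*79.323688] = 54.463027
  V(0,0) = exp(-r*dt) * [p*7.457541 + (1-p)*54.463027] = 37.180159


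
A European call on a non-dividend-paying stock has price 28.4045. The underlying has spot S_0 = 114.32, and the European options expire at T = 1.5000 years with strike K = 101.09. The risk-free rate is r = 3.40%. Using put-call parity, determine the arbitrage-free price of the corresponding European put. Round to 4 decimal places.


Put-call parity: C - P = S_0 * exp(-qT) - K * exp(-rT).
S_0 * exp(-qT) = 114.3200 * 1.00000000 = 114.32000000
K * exp(-rT) = 101.0900 * 0.95027867 = 96.06367080
P = C - S*exp(-qT) + K*exp(-rT)
P = 28.4045 - 114.32000000 + 96.06367080 = 10.1482

Answer: Put price = 10.1482


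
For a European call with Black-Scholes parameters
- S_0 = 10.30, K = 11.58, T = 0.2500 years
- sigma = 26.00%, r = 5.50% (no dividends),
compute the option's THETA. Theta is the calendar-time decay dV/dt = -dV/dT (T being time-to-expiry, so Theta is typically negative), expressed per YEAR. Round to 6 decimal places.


d1 = -0.7302736685; d2 = -0.8602736685
phi(d1) = 0.3055663470; exp(-qT) = 1.0000000000; exp(-rT) = 0.9863440995
Theta = -S*exp(-qT)*phi(d1)*sigma/(2*sqrt(T)) - r*K*exp(-rT)*N(d2) + q*S*exp(-qT)*N(d1)
N(d1) = 0.2326114601; N(d2) = 0.1948191021; sqrt(T) = 0.5000000000
Term 1 = -10.3000 * 1.0000000000 * 0.3055663470 * 0.2600 / (2 * 0.5000000000) = -0.8183066773
Term 2 = -0.0550 * 11.5800 * 0.9863440995 * 0.1948191021 = -0.1223858581
Term 3 = 0 (no dividend yield, q = 0)
Theta = -0.8183066773 + (-0.1223858581) + (0.0000000000) = -0.940693

Answer: Theta = -0.940693


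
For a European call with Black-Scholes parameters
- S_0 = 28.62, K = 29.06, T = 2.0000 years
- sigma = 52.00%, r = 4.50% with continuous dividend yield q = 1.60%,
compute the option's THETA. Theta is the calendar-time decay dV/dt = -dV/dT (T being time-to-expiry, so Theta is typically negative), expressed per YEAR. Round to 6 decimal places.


Answer: Theta = -2.014231

Derivation:
d1 = 0.4258185015; d2 = -0.3095725509
phi(d1) = 0.3643649764; exp(-qT) = 0.9685065821; exp(-rT) = 0.9139311853
Theta = -S*exp(-qT)*phi(d1)*sigma/(2*sqrt(T)) - r*K*exp(-rT)*N(d2) + q*S*exp(-qT)*N(d1)
N(d1) = 0.6648799479; N(d2) = 0.3784430164; sqrt(T) = 1.4142135624
Term 1 = -28.6200 * 0.9685065821 * 0.3643649764 * 0.5200 / (2 * 1.4142135624) = -1.8568087801
Term 2 = -0.0450 * 29.0600 * 0.9139311853 * 0.3784430164 = -0.4522953426
Term 3 = 0.0160 * 28.6200 * 0.9685065821 * 0.6648799479 = 0.2948732822
Theta = -1.8568087801 + (-0.4522953426) + (0.2948732822) = -2.014231


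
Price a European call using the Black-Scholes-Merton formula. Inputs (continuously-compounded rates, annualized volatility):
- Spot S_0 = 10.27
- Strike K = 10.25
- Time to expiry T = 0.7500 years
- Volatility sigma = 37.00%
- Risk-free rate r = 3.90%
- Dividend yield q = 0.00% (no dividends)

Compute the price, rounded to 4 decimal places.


Answer: Price = 1.4509

Derivation:
d1 = (ln(S/K) + (r - q + 0.5*sigma^2) * T) / (sigma * sqrt(T)) = 0.25758192
d2 = d1 - sigma * sqrt(T) = -0.06284748
exp(-rT) = 0.97117364; exp(-qT) = 1.00000000
C = S_0 * exp(-qT) * N(d1) - K * exp(-rT) * N(d2)
N(d1) = 0.60163521; N(d2) = 0.47494398
C = 10.2700 * 1.00000000 * 0.60163521 - 10.2500 * 0.97117364 * 0.47494398 = 1.4509


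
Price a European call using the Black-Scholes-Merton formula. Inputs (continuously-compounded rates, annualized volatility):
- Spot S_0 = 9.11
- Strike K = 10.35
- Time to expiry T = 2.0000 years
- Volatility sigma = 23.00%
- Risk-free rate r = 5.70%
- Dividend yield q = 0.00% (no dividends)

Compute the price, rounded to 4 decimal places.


Answer: Price = 1.1236

Derivation:
d1 = (ln(S/K) + (r - q + 0.5*sigma^2) * T) / (sigma * sqrt(T)) = 0.12078058
d2 = d1 - sigma * sqrt(T) = -0.20448854
exp(-rT) = 0.89225796; exp(-qT) = 1.00000000
C = S_0 * exp(-qT) * N(d1) - K * exp(-rT) * N(d2)
N(d1) = 0.54806758; N(d2) = 0.41898587
C = 9.1100 * 1.00000000 * 0.54806758 - 10.3500 * 0.89225796 * 0.41898587 = 1.1236


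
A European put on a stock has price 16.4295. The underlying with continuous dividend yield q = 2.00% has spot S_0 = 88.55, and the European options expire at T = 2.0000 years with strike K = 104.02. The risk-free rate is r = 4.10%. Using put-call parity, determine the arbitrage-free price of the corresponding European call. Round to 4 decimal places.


Answer: Call price = 5.6767

Derivation:
Put-call parity: C - P = S_0 * exp(-qT) - K * exp(-rT).
S_0 * exp(-qT) = 88.5500 * 0.96078944 = 85.07790484
K * exp(-rT) = 104.0200 * 0.92127196 = 95.83070914
C = P + S*exp(-qT) - K*exp(-rT)
C = 16.4295 + 85.07790484 - 95.83070914 = 5.6767


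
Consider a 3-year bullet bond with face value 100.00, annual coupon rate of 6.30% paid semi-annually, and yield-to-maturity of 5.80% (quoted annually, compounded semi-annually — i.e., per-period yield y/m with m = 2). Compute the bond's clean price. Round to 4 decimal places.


Coupon per period c = face * coupon_rate / m = 3.150000
Periods per year m = 2; per-period yield y/m = 0.029000
Number of cashflows N = 6
Cashflows (t years, CF_t, discount factor 1/(1+y/m)^(m*t), PV):
  t = 0.5000: CF_t = 3.150000, DF = 0.971817, PV = 3.061224
  t = 1.0000: CF_t = 3.150000, DF = 0.944429, PV = 2.974951
  t = 1.5000: CF_t = 3.150000, DF = 0.917812, PV = 2.891109
  t = 2.0000: CF_t = 3.150000, DF = 0.891946, PV = 2.809630
  t = 2.5000: CF_t = 3.150000, DF = 0.866808, PV = 2.730447
  t = 3.0000: CF_t = 103.150000, DF = 0.842379, PV = 86.891438
Price P = sum_t PV_t = 101.358798

Answer: Price = 101.3588


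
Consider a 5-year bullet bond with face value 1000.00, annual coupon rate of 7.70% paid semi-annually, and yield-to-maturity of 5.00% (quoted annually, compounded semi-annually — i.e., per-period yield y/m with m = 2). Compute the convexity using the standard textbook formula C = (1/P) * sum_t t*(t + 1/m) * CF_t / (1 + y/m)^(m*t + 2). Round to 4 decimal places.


Answer: Convexity = 21.2683

Derivation:
Coupon per period c = face * coupon_rate / m = 38.500000
Periods per year m = 2; per-period yield y/m = 0.025000
Number of cashflows N = 10
Cashflows (t years, CF_t, discount factor 1/(1+y/m)^(m*t), PV):
  t = 0.5000: CF_t = 38.500000, DF = 0.975610, PV = 37.560976
  t = 1.0000: CF_t = 38.500000, DF = 0.951814, PV = 36.644854
  t = 1.5000: CF_t = 38.500000, DF = 0.928599, PV = 35.751077
  t = 2.0000: CF_t = 38.500000, DF = 0.905951, PV = 34.879100
  t = 2.5000: CF_t = 38.500000, DF = 0.883854, PV = 34.028390
  t = 3.0000: CF_t = 38.500000, DF = 0.862297, PV = 33.198429
  t = 3.5000: CF_t = 38.500000, DF = 0.841265, PV = 32.388712
  t = 4.0000: CF_t = 38.500000, DF = 0.820747, PV = 31.598743
  t = 4.5000: CF_t = 38.500000, DF = 0.800728, PV = 30.828042
  t = 5.0000: CF_t = 1038.500000, DF = 0.781198, PV = 811.274540
Price P = sum_t PV_t = 1118.152863
Convexity numerator sum_t t*(t + 1/m) * CF_t / (1+y/m)^(m*t + 2):
  t = 0.5000: term = 17.875539
  t = 1.0000: term = 52.318650
  t = 1.5000: term = 102.085170
  t = 2.0000: term = 165.992147
  t = 2.5000: term = 242.915337
  t = 3.0000: term = 331.786801
  t = 3.5000: term = 431.592587
  t = 4.0000: term = 541.370492
  t = 4.5000: term = 660.207918
  t = 5.0000: term = 21235.026632
Convexity = (1/P) * sum = 23781.171272 / 1118.152863 = 21.268265


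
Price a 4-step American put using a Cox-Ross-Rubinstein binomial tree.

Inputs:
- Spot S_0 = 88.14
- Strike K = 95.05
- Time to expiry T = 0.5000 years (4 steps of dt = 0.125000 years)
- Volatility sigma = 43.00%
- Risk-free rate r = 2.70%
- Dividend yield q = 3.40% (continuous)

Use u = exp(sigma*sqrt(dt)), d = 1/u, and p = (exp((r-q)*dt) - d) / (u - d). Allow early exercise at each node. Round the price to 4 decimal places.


dt = T/N = 0.125000
u = exp(sigma*sqrt(dt)) = 1.164193; d = 1/u = 0.858964
p = (exp((r-q)*dt) - d) / (u - d) = 0.459201
Discount per step: exp(-r*dt) = 0.996631
Stock lattice S(k, i) with i counting down-moves:
  k=0: S(0,0) = 88.1400
  k=1: S(1,0) = 102.6120; S(1,1) = 75.7091
  k=2: S(2,0) = 119.4601; S(2,1) = 88.1400; S(2,2) = 65.0314
  k=3: S(3,0) = 139.0746; S(3,1) = 102.6120; S(3,2) = 75.7091; S(3,3) = 55.8597
  k=4: S(4,0) = 161.9096; S(4,1) = 119.4601; S(4,2) = 88.1400; S(4,3) = 65.0314; S(4,4) = 47.9815
Terminal payoffs V(N, i) = max(K - S_T, 0):
  V(4,0) = 0.000000; V(4,1) = 0.000000; V(4,2) = 6.910000; V(4,3) = 30.018580; V(4,4) = 47.068543
Backward induction: V(k, i) = exp(-r*dt) * [p * V(k+1, i) + (1-p) * V(k+1, i+1)]; then take max(V_cont, immediate exercise) for American.
  V(3,0) = exp(-r*dt) * [p*0.000000 + (1-p)*0.000000] = 0.000000; exercise = 0.000000; V(3,0) = max -> 0.000000
  V(3,1) = exp(-r*dt) * [p*0.000000 + (1-p)*6.910000] = 3.724333; exercise = 0.000000; V(3,1) = max -> 3.724333
  V(3,2) = exp(-r*dt) * [p*6.910000 + (1-p)*30.018580] = 19.341718; exercise = 19.340890; V(3,2) = max -> 19.341718
  V(3,3) = exp(-r*dt) * [p*30.018580 + (1-p)*47.068543] = 39.106981; exercise = 39.190334; V(3,3) = max -> 39.190334
  V(2,0) = exp(-r*dt) * [p*0.000000 + (1-p)*3.724333] = 2.007331; exercise = 0.000000; V(2,0) = max -> 2.007331
  V(2,1) = exp(-r*dt) * [p*3.724333 + (1-p)*19.341718] = 12.129200; exercise = 6.910000; V(2,1) = max -> 12.129200
  V(2,2) = exp(-r*dt) * [p*19.341718 + (1-p)*39.190334] = 29.974503; exercise = 30.018580; V(2,2) = max -> 30.018580
  V(1,0) = exp(-r*dt) * [p*2.007331 + (1-p)*12.129200] = 7.456025; exercise = 0.000000; V(1,0) = max -> 7.456025
  V(1,1) = exp(-r*dt) * [p*12.129200 + (1-p)*30.018580] = 21.730302; exercise = 19.340890; V(1,1) = max -> 21.730302
  V(0,0) = exp(-r*dt) * [p*7.456025 + (1-p)*21.730302] = 15.124415; exercise = 6.910000; V(0,0) = max -> 15.124415

Answer: Price = V(0,0) = 15.1244


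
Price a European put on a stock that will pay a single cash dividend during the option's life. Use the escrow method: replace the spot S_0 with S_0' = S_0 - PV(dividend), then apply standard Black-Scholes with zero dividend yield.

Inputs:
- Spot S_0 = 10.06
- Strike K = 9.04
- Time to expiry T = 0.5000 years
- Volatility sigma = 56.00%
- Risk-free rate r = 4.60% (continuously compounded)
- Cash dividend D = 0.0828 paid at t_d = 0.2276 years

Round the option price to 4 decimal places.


Answer: Price = 0.9727

Derivation:
PV(D) = D * exp(-r * t_d) = 0.0828 * 0.98958502 = 0.08193764
S_0' = S_0 - PV(D) = 10.0600 - 0.08193764 = 9.97806236
d1 = (ln(S_0'/K) + (r + sigma^2/2)*T) / (sigma*sqrt(T)) = 0.50540393
d2 = d1 - sigma*sqrt(T) = 0.10942413
exp(-rT) = 0.97726248
N(-d1) = 0.30663758; N(-d2) = 0.45643305
P = K * exp(-rT) * N(-d2) - S_0' * N(-d1) = 9.0400 * 0.97726248 * 0.45643305 - 9.97806236 * 0.30663758 = 0.9727


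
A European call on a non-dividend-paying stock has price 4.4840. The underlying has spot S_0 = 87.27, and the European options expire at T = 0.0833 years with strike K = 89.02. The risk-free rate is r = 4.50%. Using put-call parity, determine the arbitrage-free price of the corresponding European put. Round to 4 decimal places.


Answer: Put price = 5.9009

Derivation:
Put-call parity: C - P = S_0 * exp(-qT) - K * exp(-rT).
S_0 * exp(-qT) = 87.2700 * 1.00000000 = 87.27000000
K * exp(-rT) = 89.0200 * 0.99625852 = 88.68693317
P = C - S*exp(-qT) + K*exp(-rT)
P = 4.4840 - 87.27000000 + 88.68693317 = 5.9009


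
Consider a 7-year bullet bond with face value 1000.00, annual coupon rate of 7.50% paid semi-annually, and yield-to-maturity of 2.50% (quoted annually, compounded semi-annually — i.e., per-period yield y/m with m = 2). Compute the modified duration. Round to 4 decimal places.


Coupon per period c = face * coupon_rate / m = 37.500000
Periods per year m = 2; per-period yield y/m = 0.012500
Number of cashflows N = 14
Cashflows (t years, CF_t, discount factor 1/(1+y/m)^(m*t), PV):
  t = 0.5000: CF_t = 37.500000, DF = 0.987654, PV = 37.037037
  t = 1.0000: CF_t = 37.500000, DF = 0.975461, PV = 36.579790
  t = 1.5000: CF_t = 37.500000, DF = 0.963418, PV = 36.128187
  t = 2.0000: CF_t = 37.500000, DF = 0.951524, PV = 35.682160
  t = 2.5000: CF_t = 37.500000, DF = 0.939777, PV = 35.241640
  t = 3.0000: CF_t = 37.500000, DF = 0.928175, PV = 34.806558
  t = 3.5000: CF_t = 37.500000, DF = 0.916716, PV = 34.376847
  t = 4.0000: CF_t = 37.500000, DF = 0.905398, PV = 33.952442
  t = 4.5000: CF_t = 37.500000, DF = 0.894221, PV = 33.533276
  t = 5.0000: CF_t = 37.500000, DF = 0.883181, PV = 33.119285
  t = 5.5000: CF_t = 37.500000, DF = 0.872277, PV = 32.710405
  t = 6.0000: CF_t = 37.500000, DF = 0.861509, PV = 32.306573
  t = 6.5000: CF_t = 37.500000, DF = 0.850873, PV = 31.907726
  t = 7.0000: CF_t = 1037.500000, DF = 0.840368, PV = 871.881894
Price P = sum_t PV_t = 1319.263819
First compute Macaulay numerator sum_t t * PV_t:
  t * PV_t at t = 0.5000: 18.518519
  t * PV_t at t = 1.0000: 36.579790
  t * PV_t at t = 1.5000: 54.192281
  t * PV_t at t = 2.0000: 71.364321
  t * PV_t at t = 2.5000: 88.104100
  t * PV_t at t = 3.0000: 104.419674
  t * PV_t at t = 3.5000: 120.318965
  t * PV_t at t = 4.0000: 135.809767
  t * PV_t at t = 4.5000: 150.899741
  t * PV_t at t = 5.0000: 165.596424
  t * PV_t at t = 5.5000: 179.907226
  t * PV_t at t = 6.0000: 193.839435
  t * PV_t at t = 6.5000: 207.400219
  t * PV_t at t = 7.0000: 6103.173258
Macaulay duration D = 7630.123718 / 1319.263819 = 5.783622
Modified duration = D / (1 + y/m) = 5.783622 / (1 + 0.012500) = 5.712220

Answer: Modified duration = 5.7122


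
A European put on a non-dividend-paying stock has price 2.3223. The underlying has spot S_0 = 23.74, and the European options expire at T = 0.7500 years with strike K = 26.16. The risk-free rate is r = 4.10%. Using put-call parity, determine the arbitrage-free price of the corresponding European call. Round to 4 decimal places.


Put-call parity: C - P = S_0 * exp(-qT) - K * exp(-rT).
S_0 * exp(-qT) = 23.7400 * 1.00000000 = 23.74000000
K * exp(-rT) = 26.1600 * 0.96971797 = 25.36782215
C = P + S*exp(-qT) - K*exp(-rT)
C = 2.3223 + 23.74000000 - 25.36782215 = 0.6945

Answer: Call price = 0.6945


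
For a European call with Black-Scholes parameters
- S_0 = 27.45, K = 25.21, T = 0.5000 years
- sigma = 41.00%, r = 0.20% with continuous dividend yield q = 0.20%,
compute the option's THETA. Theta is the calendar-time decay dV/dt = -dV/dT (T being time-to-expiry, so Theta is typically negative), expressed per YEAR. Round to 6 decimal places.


d1 = 0.4385801414; d2 = 0.1486663611
phi(d1) = 0.3623608272; exp(-qT) = 0.9990004998; exp(-rT) = 0.9990004998
Theta = -S*exp(-qT)*phi(d1)*sigma/(2*sqrt(T)) - r*K*exp(-rT)*N(d2) + q*S*exp(-qT)*N(d1)
N(d1) = 0.6695171055; N(d2) = 0.5590915469; sqrt(T) = 0.7071067812
Term 1 = -27.4500 * 0.9990004998 * 0.3623608272 * 0.4100 / (2 * 0.7071067812) = -2.8808334797
Term 2 = -0.0020 * 25.2100 * 0.9990004998 * 0.5590915469 = -0.0281612205
Term 3 = 0.0020 * 27.4500 * 0.9990004998 * 0.6695171055 = 0.0367197510
Theta = -2.8808334797 + (-0.0281612205) + (0.0367197510) = -2.872275

Answer: Theta = -2.872275


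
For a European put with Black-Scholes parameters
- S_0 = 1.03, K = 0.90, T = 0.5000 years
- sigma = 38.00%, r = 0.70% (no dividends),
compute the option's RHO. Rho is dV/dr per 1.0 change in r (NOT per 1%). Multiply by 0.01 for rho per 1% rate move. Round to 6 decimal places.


d1 = 0.6494936481; d2 = 0.3807930712
phi(d1) = 0.3230786352; exp(-qT) = 1.0000000000; exp(-rT) = 0.9965061179
N(-d2) = 0.3516784005
Rho = -K*T*exp(-rT)*N(-d2) = -0.9000 * 0.5000 * 0.9965061179 * 0.3516784005 = -0.157702

Answer: Rho = -0.157702


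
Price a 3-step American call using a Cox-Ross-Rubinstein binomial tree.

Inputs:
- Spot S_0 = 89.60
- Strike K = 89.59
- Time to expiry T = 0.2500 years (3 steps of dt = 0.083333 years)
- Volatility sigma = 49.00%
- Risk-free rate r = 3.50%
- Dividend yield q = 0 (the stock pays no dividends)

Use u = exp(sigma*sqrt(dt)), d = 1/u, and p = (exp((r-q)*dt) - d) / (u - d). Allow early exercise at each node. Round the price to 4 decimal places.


dt = T/N = 0.083333
u = exp(sigma*sqrt(dt)) = 1.151944; d = 1/u = 0.868098
p = (exp((r-q)*dt) - d) / (u - d) = 0.474987
Discount per step: exp(-r*dt) = 0.997088
Stock lattice S(k, i) with i counting down-moves:
  k=0: S(0,0) = 89.6000
  k=1: S(1,0) = 103.2142; S(1,1) = 77.7816
  k=2: S(2,0) = 118.8969; S(2,1) = 89.6000; S(2,2) = 67.5220
  k=3: S(3,0) = 136.9626; S(3,1) = 103.2142; S(3,2) = 77.7816; S(3,3) = 58.6157
Terminal payoffs V(N, i) = max(S_T - K, 0):
  V(3,0) = 47.372582; V(3,1) = 13.624169; V(3,2) = 0.000000; V(3,3) = 0.000000
Backward induction: V(k, i) = exp(-r*dt) * [p * V(k+1, i) + (1-p) * V(k+1, i+1)]; then take max(V_cont, immediate exercise) for American.
  V(2,0) = exp(-r*dt) * [p*47.372582 + (1-p)*13.624169] = 29.567850; exercise = 29.306926; V(2,0) = max -> 29.567850
  V(2,1) = exp(-r*dt) * [p*13.624169 + (1-p)*0.000000] = 6.452451; exercise = 0.010000; V(2,1) = max -> 6.452451
  V(2,2) = exp(-r*dt) * [p*0.000000 + (1-p)*0.000000] = 0.000000; exercise = 0.000000; V(2,2) = max -> 0.000000
  V(1,0) = exp(-r*dt) * [p*29.567850 + (1-p)*6.452451] = 17.381188; exercise = 13.624169; V(1,0) = max -> 17.381188
  V(1,1) = exp(-r*dt) * [p*6.452451 + (1-p)*0.000000] = 3.055902; exercise = 0.000000; V(1,1) = max -> 3.055902
  V(0,0) = exp(-r*dt) * [p*17.381188 + (1-p)*3.055902] = 9.831505; exercise = 0.010000; V(0,0) = max -> 9.831505

Answer: Price = V(0,0) = 9.8315


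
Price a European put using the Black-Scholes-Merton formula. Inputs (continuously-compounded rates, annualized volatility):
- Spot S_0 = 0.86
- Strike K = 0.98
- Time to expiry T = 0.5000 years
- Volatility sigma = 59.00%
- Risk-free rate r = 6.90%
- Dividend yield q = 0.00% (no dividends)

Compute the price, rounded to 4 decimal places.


Answer: Price = 0.1965

Derivation:
d1 = (ln(S/K) + (r - q + 0.5*sigma^2) * T) / (sigma * sqrt(T)) = -0.02180090
d2 = d1 - sigma * sqrt(T) = -0.43899390
exp(-rT) = 0.96608834; exp(-qT) = 1.00000000
P = K * exp(-rT) * N(-d2) - S_0 * exp(-qT) * N(-d1)
N(-d1) = 0.50869661; N(-d2) = 0.66966702
P = 0.9800 * 0.96608834 * 0.66966702 - 0.8600 * 1.00000000 * 0.50869661 = 0.1965


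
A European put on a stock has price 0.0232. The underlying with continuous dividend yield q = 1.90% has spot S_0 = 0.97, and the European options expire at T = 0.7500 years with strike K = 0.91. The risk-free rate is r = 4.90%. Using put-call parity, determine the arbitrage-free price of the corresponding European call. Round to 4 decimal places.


Answer: Call price = 0.1023

Derivation:
Put-call parity: C - P = S_0 * exp(-qT) - K * exp(-rT).
S_0 * exp(-qT) = 0.9700 * 0.98585105 = 0.95627552
K * exp(-rT) = 0.9100 * 0.96391708 = 0.87716455
C = P + S*exp(-qT) - K*exp(-rT)
C = 0.0232 + 0.95627552 - 0.87716455 = 0.1023


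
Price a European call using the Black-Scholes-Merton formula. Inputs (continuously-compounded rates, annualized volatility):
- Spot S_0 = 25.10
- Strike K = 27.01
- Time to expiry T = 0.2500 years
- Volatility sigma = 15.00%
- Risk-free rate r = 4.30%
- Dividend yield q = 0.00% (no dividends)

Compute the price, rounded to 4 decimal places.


d1 = (ln(S/K) + (r - q + 0.5*sigma^2) * T) / (sigma * sqrt(T)) = -0.79702429
d2 = d1 - sigma * sqrt(T) = -0.87202429
exp(-rT) = 0.98930757; exp(-qT) = 1.00000000
C = S_0 * exp(-qT) * N(d1) - K * exp(-rT) * N(d2)
N(d1) = 0.21271846; N(d2) = 0.19159756
C = 25.1000 * 1.00000000 * 0.21271846 - 27.0100 * 0.98930757 * 0.19159756 = 0.2195

Answer: Price = 0.2195


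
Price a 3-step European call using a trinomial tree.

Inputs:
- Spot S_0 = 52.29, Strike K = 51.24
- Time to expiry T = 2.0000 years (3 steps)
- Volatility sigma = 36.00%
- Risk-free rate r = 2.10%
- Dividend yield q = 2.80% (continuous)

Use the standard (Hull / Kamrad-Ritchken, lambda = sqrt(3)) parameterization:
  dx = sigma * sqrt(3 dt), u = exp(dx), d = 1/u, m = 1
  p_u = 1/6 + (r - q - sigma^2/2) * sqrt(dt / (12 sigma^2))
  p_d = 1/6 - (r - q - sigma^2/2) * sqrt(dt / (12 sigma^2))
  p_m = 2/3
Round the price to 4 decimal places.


Answer: Price = V(0,0) = 9.0660

Derivation:
dt = T/N = 0.666667; dx = sigma*sqrt(3*dt) = 0.509117
u = exp(dx) = 1.663821; d = 1/u = 0.601026
p_u = 0.119657, p_m = 0.666667, p_d = 0.213676
Discount per step: exp(-r*dt) = 0.986098
Stock lattice S(k, j) with j the centered position index:
  k=0: S(0,+0) = 52.2900
  k=1: S(1,-1) = 31.4277; S(1,+0) = 52.2900; S(1,+1) = 87.0012
  k=2: S(2,-2) = 18.8888; S(2,-1) = 31.4277; S(2,+0) = 52.2900; S(2,+1) = 87.0012; S(2,+2) = 144.7545
  k=3: S(3,-3) = 11.3527; S(3,-2) = 18.8888; S(3,-1) = 31.4277; S(3,+0) = 52.2900; S(3,+1) = 87.0012; S(3,+2) = 144.7545; S(3,+3) = 240.8455
Terminal payoffs V(N, j) = max(S_T - K, 0):
  V(3,-3) = 0.000000; V(3,-2) = 0.000000; V(3,-1) = 0.000000; V(3,+0) = 1.050000; V(3,+1) = 35.761210; V(3,+2) = 93.514458; V(3,+3) = 189.605535
Backward induction: V(k, j) = exp(-r*dt) * [p_u * V(k+1, j+1) + p_m * V(k+1, j) + p_d * V(k+1, j-1)]
  V(2,-2) = exp(-r*dt) * [p_u*0.000000 + p_m*0.000000 + p_d*0.000000] = 0.000000
  V(2,-1) = exp(-r*dt) * [p_u*1.050000 + p_m*0.000000 + p_d*0.000000] = 0.123893
  V(2,+0) = exp(-r*dt) * [p_u*35.761210 + p_m*1.050000 + p_d*0.000000] = 4.909863
  V(2,+1) = exp(-r*dt) * [p_u*93.514458 + p_m*35.761210 + p_d*1.050000] = 34.764712
  V(2,+2) = exp(-r*dt) * [p_u*189.605535 + p_m*93.514458 + p_d*35.761210] = 91.383583
  V(1,-1) = exp(-r*dt) * [p_u*4.909863 + p_m*0.123893 + p_d*0.000000] = 0.660780
  V(1,+0) = exp(-r*dt) * [p_u*34.764712 + p_m*4.909863 + p_d*0.123893] = 7.355856
  V(1,+1) = exp(-r*dt) * [p_u*91.383583 + p_m*34.764712 + p_d*4.909863] = 34.671481
  V(0,+0) = exp(-r*dt) * [p_u*34.671481 + p_m*7.355856 + p_d*0.660780] = 9.065972


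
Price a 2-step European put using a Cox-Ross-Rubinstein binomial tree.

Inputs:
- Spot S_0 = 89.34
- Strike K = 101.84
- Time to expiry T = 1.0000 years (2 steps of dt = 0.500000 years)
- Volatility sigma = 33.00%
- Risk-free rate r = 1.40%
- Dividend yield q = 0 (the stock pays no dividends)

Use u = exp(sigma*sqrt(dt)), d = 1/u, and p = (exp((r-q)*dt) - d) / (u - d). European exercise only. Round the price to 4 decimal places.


dt = T/N = 0.500000
u = exp(sigma*sqrt(dt)) = 1.262817; d = 1/u = 0.791880
p = (exp((r-q)*dt) - d) / (u - d) = 0.456843
Discount per step: exp(-r*dt) = 0.993024
Stock lattice S(k, i) with i counting down-moves:
  k=0: S(0,0) = 89.3400
  k=1: S(1,0) = 112.8201; S(1,1) = 70.7466
  k=2: S(2,0) = 142.4712; S(2,1) = 89.3400; S(2,2) = 56.0228
Terminal payoffs V(N, i) = max(K - S_T, 0):
  V(2,0) = 0.000000; V(2,1) = 12.500000; V(2,2) = 45.817195
Backward induction: V(k, i) = exp(-r*dt) * [p * V(k+1, i) + (1-p) * V(k+1, i+1)].
  V(1,0) = exp(-r*dt) * [p*0.000000 + (1-p)*12.500000] = 6.742101
  V(1,1) = exp(-r*dt) * [p*12.500000 + (1-p)*45.817195] = 30.383038
  V(0,0) = exp(-r*dt) * [p*6.742101 + (1-p)*30.383038] = 19.446238

Answer: Price = V(0,0) = 19.4462


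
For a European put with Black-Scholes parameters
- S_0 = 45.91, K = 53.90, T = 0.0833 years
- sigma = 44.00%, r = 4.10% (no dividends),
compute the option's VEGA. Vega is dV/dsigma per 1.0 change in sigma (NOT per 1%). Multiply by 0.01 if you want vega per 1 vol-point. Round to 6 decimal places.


Answer: Vega = 2.656625

Derivation:
d1 = -1.1730596131; d2 = -1.3000512664
phi(d1) = 0.2004935983; exp(-qT) = 1.0000000000; exp(-rT) = 0.9965905255
Vega = S * exp(-qT) * phi(d1) * sqrt(T) = 45.9100 * 1.0000000000 * 0.2004935983 * 0.2886173938 = 2.656625


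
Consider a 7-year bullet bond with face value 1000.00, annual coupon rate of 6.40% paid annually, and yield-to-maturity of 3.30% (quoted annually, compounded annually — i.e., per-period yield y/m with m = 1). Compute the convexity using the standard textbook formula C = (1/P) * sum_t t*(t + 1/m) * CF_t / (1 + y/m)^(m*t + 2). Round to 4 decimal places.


Coupon per period c = face * coupon_rate / m = 64.000000
Periods per year m = 1; per-period yield y/m = 0.033000
Number of cashflows N = 7
Cashflows (t years, CF_t, discount factor 1/(1+y/m)^(m*t), PV):
  t = 1.0000: CF_t = 64.000000, DF = 0.968054, PV = 61.955470
  t = 2.0000: CF_t = 64.000000, DF = 0.937129, PV = 59.976253
  t = 3.0000: CF_t = 64.000000, DF = 0.907192, PV = 58.060264
  t = 4.0000: CF_t = 64.000000, DF = 0.878211, PV = 56.205483
  t = 5.0000: CF_t = 64.000000, DF = 0.850156, PV = 54.409955
  t = 6.0000: CF_t = 64.000000, DF = 0.822997, PV = 52.671786
  t = 7.0000: CF_t = 1064.000000, DF = 0.796705, PV = 847.694523
Price P = sum_t PV_t = 1190.973735
Convexity numerator sum_t t*(t + 1/m) * CF_t / (1+y/m)^(m*t + 2):
  t = 1.0000: term = 116.120529
  t = 2.0000: term = 337.232901
  t = 3.0000: term = 652.919459
  t = 4.0000: term = 1053.435720
  t = 5.0000: term = 1529.674328
  t = 6.0000: term = 2073.130744
  t = 7.0000: term = 44486.348660
Convexity = (1/P) * sum = 50248.862341 / 1190.973735 = 42.191411

Answer: Convexity = 42.1914


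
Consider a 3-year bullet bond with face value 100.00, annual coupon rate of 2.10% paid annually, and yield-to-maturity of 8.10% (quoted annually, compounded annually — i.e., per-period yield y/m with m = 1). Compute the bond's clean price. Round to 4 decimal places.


Coupon per period c = face * coupon_rate / m = 2.100000
Periods per year m = 1; per-period yield y/m = 0.081000
Number of cashflows N = 3
Cashflows (t years, CF_t, discount factor 1/(1+y/m)^(m*t), PV):
  t = 1.0000: CF_t = 2.100000, DF = 0.925069, PV = 1.942646
  t = 2.0000: CF_t = 2.100000, DF = 0.855753, PV = 1.797082
  t = 3.0000: CF_t = 102.100000, DF = 0.791631, PV = 80.825548
Price P = sum_t PV_t = 84.565276

Answer: Price = 84.5653


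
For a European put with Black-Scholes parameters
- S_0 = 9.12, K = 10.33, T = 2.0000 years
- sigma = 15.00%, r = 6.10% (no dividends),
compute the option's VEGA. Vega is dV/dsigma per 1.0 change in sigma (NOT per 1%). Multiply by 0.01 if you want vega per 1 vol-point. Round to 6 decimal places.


d1 = 0.0938920942; d2 = -0.1182399401
phi(d1) = 0.3971876675; exp(-qT) = 1.0000000000; exp(-rT) = 0.8851483685
Vega = S * exp(-qT) * phi(d1) * sqrt(T) = 9.1200 * 1.0000000000 * 0.3971876675 * 1.4142135624 = 5.122779

Answer: Vega = 5.122779


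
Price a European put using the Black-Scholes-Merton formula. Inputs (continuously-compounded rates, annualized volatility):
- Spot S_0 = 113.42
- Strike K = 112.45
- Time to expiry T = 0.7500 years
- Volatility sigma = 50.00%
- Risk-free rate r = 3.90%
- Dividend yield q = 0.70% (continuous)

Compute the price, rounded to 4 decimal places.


Answer: Price = 17.2733

Derivation:
d1 = (ln(S/K) + (r - q + 0.5*sigma^2) * T) / (sigma * sqrt(T)) = 0.29176757
d2 = d1 - sigma * sqrt(T) = -0.14124513
exp(-rT) = 0.97117364; exp(-qT) = 0.99476376
P = K * exp(-rT) * N(-d2) - S_0 * exp(-qT) * N(-d1)
N(-d1) = 0.38523217; N(-d2) = 0.55616185
P = 112.4500 * 0.97117364 * 0.55616185 - 113.4200 * 0.99476376 * 0.38523217 = 17.2733


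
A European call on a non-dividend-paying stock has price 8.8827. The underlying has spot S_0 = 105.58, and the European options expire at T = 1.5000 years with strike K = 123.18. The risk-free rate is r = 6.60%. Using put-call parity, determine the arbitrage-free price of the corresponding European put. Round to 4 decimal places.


Put-call parity: C - P = S_0 * exp(-qT) - K * exp(-rT).
S_0 * exp(-qT) = 105.5800 * 1.00000000 = 105.58000000
K * exp(-rT) = 123.1800 * 0.90574271 = 111.56938677
P = C - S*exp(-qT) + K*exp(-rT)
P = 8.8827 - 105.58000000 + 111.56938677 = 14.8721

Answer: Put price = 14.8721


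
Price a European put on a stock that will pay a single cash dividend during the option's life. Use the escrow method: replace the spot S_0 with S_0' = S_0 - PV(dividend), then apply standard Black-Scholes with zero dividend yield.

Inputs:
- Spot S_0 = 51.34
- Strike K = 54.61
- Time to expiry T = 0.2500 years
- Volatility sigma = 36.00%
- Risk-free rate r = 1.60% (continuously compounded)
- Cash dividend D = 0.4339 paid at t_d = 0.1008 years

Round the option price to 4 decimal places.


Answer: Price = 5.7701

Derivation:
PV(D) = D * exp(-r * t_d) = 0.4339 * 0.99838850 = 0.43320077
S_0' = S_0 - PV(D) = 51.3400 - 0.43320077 = 50.90679923
d1 = (ln(S_0'/K) + (r + sigma^2/2)*T) / (sigma*sqrt(T)) = -0.27789179
d2 = d1 - sigma*sqrt(T) = -0.45789179
exp(-rT) = 0.99600799
N(-d1) = 0.60945229; N(-d2) = 0.67648491
P = K * exp(-rT) * N(-d2) - S_0' * N(-d1) = 54.6100 * 0.99600799 * 0.67648491 - 50.90679923 * 0.60945229 = 5.7701


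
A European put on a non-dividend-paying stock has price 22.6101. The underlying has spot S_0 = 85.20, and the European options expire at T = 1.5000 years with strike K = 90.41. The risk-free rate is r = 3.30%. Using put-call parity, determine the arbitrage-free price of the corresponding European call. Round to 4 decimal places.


Answer: Call price = 21.7664

Derivation:
Put-call parity: C - P = S_0 * exp(-qT) - K * exp(-rT).
S_0 * exp(-qT) = 85.2000 * 1.00000000 = 85.20000000
K * exp(-rT) = 90.4100 * 0.95170516 = 86.04366335
C = P + S*exp(-qT) - K*exp(-rT)
C = 22.6101 + 85.20000000 - 86.04366335 = 21.7664


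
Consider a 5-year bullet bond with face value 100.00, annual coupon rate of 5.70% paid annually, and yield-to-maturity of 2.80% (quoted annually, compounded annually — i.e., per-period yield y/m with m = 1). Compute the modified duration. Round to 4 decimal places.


Answer: Modified duration = 4.4008

Derivation:
Coupon per period c = face * coupon_rate / m = 5.700000
Periods per year m = 1; per-period yield y/m = 0.028000
Number of cashflows N = 5
Cashflows (t years, CF_t, discount factor 1/(1+y/m)^(m*t), PV):
  t = 1.0000: CF_t = 5.700000, DF = 0.972763, PV = 5.544747
  t = 2.0000: CF_t = 5.700000, DF = 0.946267, PV = 5.393723
  t = 3.0000: CF_t = 5.700000, DF = 0.920493, PV = 5.246812
  t = 4.0000: CF_t = 5.700000, DF = 0.895422, PV = 5.103903
  t = 5.0000: CF_t = 105.700000, DF = 0.871033, PV = 92.068149
Price P = sum_t PV_t = 113.357334
First compute Macaulay numerator sum_t t * PV_t:
  t * PV_t at t = 1.0000: 5.544747
  t * PV_t at t = 2.0000: 10.787446
  t * PV_t at t = 3.0000: 15.740436
  t * PV_t at t = 4.0000: 20.415611
  t * PV_t at t = 5.0000: 460.340747
Macaulay duration D = 512.828988 / 113.357334 = 4.524004
Modified duration = D / (1 + y/m) = 4.524004 / (1 + 0.028000) = 4.400782


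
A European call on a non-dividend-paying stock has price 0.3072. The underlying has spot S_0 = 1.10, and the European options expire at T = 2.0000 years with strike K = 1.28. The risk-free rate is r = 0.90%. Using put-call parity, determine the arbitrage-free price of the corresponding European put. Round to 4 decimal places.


Answer: Put price = 0.4644

Derivation:
Put-call parity: C - P = S_0 * exp(-qT) - K * exp(-rT).
S_0 * exp(-qT) = 1.1000 * 1.00000000 = 1.10000000
K * exp(-rT) = 1.2800 * 0.98216103 = 1.25716612
P = C - S*exp(-qT) + K*exp(-rT)
P = 0.3072 - 1.10000000 + 1.25716612 = 0.4644


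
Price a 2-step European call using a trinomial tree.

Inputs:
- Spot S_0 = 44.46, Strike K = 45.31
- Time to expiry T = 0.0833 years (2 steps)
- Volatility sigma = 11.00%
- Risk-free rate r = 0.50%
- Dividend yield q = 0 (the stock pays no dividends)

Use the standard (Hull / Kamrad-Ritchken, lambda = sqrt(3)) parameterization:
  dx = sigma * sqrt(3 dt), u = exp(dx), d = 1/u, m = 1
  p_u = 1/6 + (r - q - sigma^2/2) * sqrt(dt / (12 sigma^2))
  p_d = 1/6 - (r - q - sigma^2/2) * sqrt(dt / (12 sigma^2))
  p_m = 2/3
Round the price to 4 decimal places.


dt = T/N = 0.041650; dx = sigma*sqrt(3*dt) = 0.038883
u = exp(dx) = 1.039649; d = 1/u = 0.961863
p_u = 0.166104, p_m = 0.666667, p_d = 0.167229
Discount per step: exp(-r*dt) = 0.999792
Stock lattice S(k, j) with j the centered position index:
  k=0: S(0,+0) = 44.4600
  k=1: S(1,-1) = 42.7644; S(1,+0) = 44.4600; S(1,+1) = 46.2228
  k=2: S(2,-2) = 41.1335; S(2,-1) = 42.7644; S(2,+0) = 44.4600; S(2,+1) = 46.2228; S(2,+2) = 48.0555
Terminal payoffs V(N, j) = max(S_T - K, 0):
  V(2,-2) = 0.000000; V(2,-1) = 0.000000; V(2,+0) = 0.000000; V(2,+1) = 0.912792; V(2,+2) = 2.745476
Backward induction: V(k, j) = exp(-r*dt) * [p_u * V(k+1, j+1) + p_m * V(k+1, j) + p_d * V(k+1, j-1)]
  V(1,-1) = exp(-r*dt) * [p_u*0.000000 + p_m*0.000000 + p_d*0.000000] = 0.000000
  V(1,+0) = exp(-r*dt) * [p_u*0.912792 + p_m*0.000000 + p_d*0.000000] = 0.151587
  V(1,+1) = exp(-r*dt) * [p_u*2.745476 + p_m*0.912792 + p_d*0.000000] = 1.064342
  V(0,+0) = exp(-r*dt) * [p_u*1.064342 + p_m*0.151587 + p_d*0.000000] = 0.277792

Answer: Price = V(0,0) = 0.2778


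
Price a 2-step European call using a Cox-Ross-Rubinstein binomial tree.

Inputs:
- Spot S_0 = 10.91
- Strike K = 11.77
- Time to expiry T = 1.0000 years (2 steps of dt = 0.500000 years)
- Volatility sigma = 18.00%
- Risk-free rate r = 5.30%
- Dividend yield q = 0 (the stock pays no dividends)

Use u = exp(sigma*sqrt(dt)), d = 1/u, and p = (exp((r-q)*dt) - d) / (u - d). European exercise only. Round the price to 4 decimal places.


dt = T/N = 0.500000
u = exp(sigma*sqrt(dt)) = 1.135734; d = 1/u = 0.880488
p = (exp((r-q)*dt) - d) / (u - d) = 0.573432
Discount per step: exp(-r*dt) = 0.973848
Stock lattice S(k, i) with i counting down-moves:
  k=0: S(0,0) = 10.9100
  k=1: S(1,0) = 12.3909; S(1,1) = 9.6061
  k=2: S(2,0) = 14.0727; S(2,1) = 10.9100; S(2,2) = 8.4581
Terminal payoffs V(N, i) = max(S_T - K, 0):
  V(2,0) = 2.302721; V(2,1) = 0.000000; V(2,2) = 0.000000
Backward induction: V(k, i) = exp(-r*dt) * [p * V(k+1, i) + (1-p) * V(k+1, i+1)].
  V(1,0) = exp(-r*dt) * [p*2.302721 + (1-p)*0.000000] = 1.285922
  V(1,1) = exp(-r*dt) * [p*0.000000 + (1-p)*0.000000] = 0.000000
  V(0,0) = exp(-r*dt) * [p*1.285922 + (1-p)*0.000000] = 0.718105

Answer: Price = V(0,0) = 0.7181


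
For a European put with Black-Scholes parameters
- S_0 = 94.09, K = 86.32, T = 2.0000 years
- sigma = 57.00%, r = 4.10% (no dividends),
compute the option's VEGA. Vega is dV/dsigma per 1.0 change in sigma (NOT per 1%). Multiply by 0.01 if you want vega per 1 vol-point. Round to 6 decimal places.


Answer: Vega = 44.026859

Derivation:
d1 = 0.6116975456; d2 = -0.1944041850
phi(d1) = 0.3308714072; exp(-qT) = 1.0000000000; exp(-rT) = 0.9212719587
Vega = S * exp(-qT) * phi(d1) * sqrt(T) = 94.0900 * 1.0000000000 * 0.3308714072 * 1.4142135624 = 44.026859


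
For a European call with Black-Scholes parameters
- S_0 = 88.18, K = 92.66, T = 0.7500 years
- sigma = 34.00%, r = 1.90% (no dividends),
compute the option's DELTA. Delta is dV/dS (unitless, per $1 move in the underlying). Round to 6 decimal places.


Answer: Delta = 0.510896

Derivation:
d1 = 0.0273164787; d2 = -0.2671321585
phi(d1) = 0.3987934648; exp(-qT) = 1.0000000000; exp(-rT) = 0.9858510507
N(d1) = 0.5108963432
Delta = exp(-qT) * N(d1) = 1.0000000000 * 0.5108963432 = 0.510896


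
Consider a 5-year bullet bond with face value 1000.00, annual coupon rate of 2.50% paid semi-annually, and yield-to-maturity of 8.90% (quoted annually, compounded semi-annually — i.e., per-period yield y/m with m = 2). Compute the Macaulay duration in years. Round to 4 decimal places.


Answer: Macaulay duration = 4.6772 years

Derivation:
Coupon per period c = face * coupon_rate / m = 12.500000
Periods per year m = 2; per-period yield y/m = 0.044500
Number of cashflows N = 10
Cashflows (t years, CF_t, discount factor 1/(1+y/m)^(m*t), PV):
  t = 0.5000: CF_t = 12.500000, DF = 0.957396, PV = 11.967449
  t = 1.0000: CF_t = 12.500000, DF = 0.916607, PV = 11.457586
  t = 1.5000: CF_t = 12.500000, DF = 0.877556, PV = 10.969446
  t = 2.0000: CF_t = 12.500000, DF = 0.840168, PV = 10.502102
  t = 2.5000: CF_t = 12.500000, DF = 0.804374, PV = 10.054669
  t = 3.0000: CF_t = 12.500000, DF = 0.770104, PV = 9.626299
  t = 3.5000: CF_t = 12.500000, DF = 0.737294, PV = 9.216179
  t = 4.0000: CF_t = 12.500000, DF = 0.705883, PV = 8.823532
  t = 4.5000: CF_t = 12.500000, DF = 0.675809, PV = 8.447613
  t = 5.0000: CF_t = 1012.500000, DF = 0.647017, PV = 655.104509
Price P = sum_t PV_t = 746.169384
Macaulay numerator sum_t t * PV_t:
  t * PV_t at t = 0.5000: 5.983724
  t * PV_t at t = 1.0000: 11.457586
  t * PV_t at t = 1.5000: 16.454168
  t * PV_t at t = 2.0000: 21.004204
  t * PV_t at t = 2.5000: 25.136673
  t * PV_t at t = 3.0000: 28.878897
  t * PV_t at t = 3.5000: 32.256627
  t * PV_t at t = 4.0000: 35.294127
  t * PV_t at t = 4.5000: 38.014259
  t * PV_t at t = 5.0000: 3275.522546
Macaulay duration D = (sum_t t * PV_t) / P = 3490.002812 / 746.169384 = 4.677226
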